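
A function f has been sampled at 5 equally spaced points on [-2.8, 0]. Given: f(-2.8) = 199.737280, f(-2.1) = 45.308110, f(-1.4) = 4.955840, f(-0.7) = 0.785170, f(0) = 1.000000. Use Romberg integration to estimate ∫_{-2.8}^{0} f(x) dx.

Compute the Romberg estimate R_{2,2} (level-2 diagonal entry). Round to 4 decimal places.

91.4547

R_{0,0} (trapezoid, 1 panel, h=2.8000): 281.032192
R_{1,0} (trapezoid, 2 panels, h=1.4000): 147.454272
R_{2,0} (trapezoid, 4 panels, h=0.7000): 105.992432
R_{1,1} = 147.454272 + (147.454272 − 281.032192)/3 = 102.928299
R_{2,1} = 105.992432 + (105.992432 − 147.454272)/3 = 92.171819
R_{2,2} = 92.171819 + (92.171819 − 102.928299)/15 = 91.454720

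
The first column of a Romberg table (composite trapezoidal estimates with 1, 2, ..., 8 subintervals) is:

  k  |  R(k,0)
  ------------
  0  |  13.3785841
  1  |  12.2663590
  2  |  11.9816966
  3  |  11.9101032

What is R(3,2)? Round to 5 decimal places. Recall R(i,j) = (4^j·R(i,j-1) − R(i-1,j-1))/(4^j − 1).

11.88620

R(2,1) = (4·11.9816966 − 12.2663590) / 3 = 11.8868091
R(3,1) = (4·11.9101032 − 11.9816966) / 3 = 11.8862387
R(3,2) = (16·11.8862387 − 11.8868091) / 15 = 11.8862007
(Column j=1 coincides with Simpson's rule on the same nodes.)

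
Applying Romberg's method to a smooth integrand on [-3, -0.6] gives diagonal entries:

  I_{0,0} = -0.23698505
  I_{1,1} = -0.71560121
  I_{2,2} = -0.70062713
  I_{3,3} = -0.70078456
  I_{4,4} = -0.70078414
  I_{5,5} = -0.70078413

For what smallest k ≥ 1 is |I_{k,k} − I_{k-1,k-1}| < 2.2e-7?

k = 5

|I_{1,1} − I_{0,0}| = 0.47861616 ≥ 2.2e-7
|I_{2,2} − I_{1,1}| = 0.01497408 ≥ 2.2e-7
|I_{3,3} − I_{2,2}| = 0.00015743 ≥ 2.2e-7
|I_{4,4} − I_{3,3}| = 0.00000042 ≥ 2.2e-7
|I_{5,5} − I_{4,4}| = 0.00000001 < 2.2e-7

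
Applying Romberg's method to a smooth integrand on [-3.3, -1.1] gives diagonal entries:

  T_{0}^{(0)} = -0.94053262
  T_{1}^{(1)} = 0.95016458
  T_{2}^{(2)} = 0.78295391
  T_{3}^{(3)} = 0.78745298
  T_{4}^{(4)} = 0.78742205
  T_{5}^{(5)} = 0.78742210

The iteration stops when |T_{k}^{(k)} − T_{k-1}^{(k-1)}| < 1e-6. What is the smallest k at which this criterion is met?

k = 5

|T_{1}^{(1)} − T_{0}^{(0)}| = 1.89069720 ≥ 1e-6
|T_{2}^{(2)} − T_{1}^{(1)}| = 0.16721067 ≥ 1e-6
|T_{3}^{(3)} − T_{2}^{(2)}| = 0.00449907 ≥ 1e-6
|T_{4}^{(4)} − T_{3}^{(3)}| = 0.00003093 ≥ 1e-6
|T_{5}^{(5)} − T_{4}^{(4)}| = 0.00000005 < 1e-6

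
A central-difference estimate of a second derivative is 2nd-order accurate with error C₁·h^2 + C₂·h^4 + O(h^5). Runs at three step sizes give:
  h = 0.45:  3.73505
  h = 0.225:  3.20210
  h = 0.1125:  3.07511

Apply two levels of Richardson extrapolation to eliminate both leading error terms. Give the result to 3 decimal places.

First eliminate the h^2 term (factor 2^2 = 4):
  B₁ = (4·3.20210 − 3.73505)/3 = 3.02445
  B₂ = (4·3.07511 − 3.20210)/3 = 3.03278
Then eliminate the h^4 term (factor 2^4 = 16):
  (16·3.03278 − 3.02445)/15 = 3.03334

3.033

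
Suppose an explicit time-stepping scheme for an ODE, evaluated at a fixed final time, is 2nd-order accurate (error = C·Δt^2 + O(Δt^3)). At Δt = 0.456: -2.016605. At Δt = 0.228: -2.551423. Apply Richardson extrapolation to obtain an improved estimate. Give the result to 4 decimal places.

Extrapolated value = (4·A(Δt/2) − A(Δt)) / (4 − 1)
= (4·(-2.551423) − (-2.016605)) / 3
= -8.189087 / 3 = -2.729696

-2.7297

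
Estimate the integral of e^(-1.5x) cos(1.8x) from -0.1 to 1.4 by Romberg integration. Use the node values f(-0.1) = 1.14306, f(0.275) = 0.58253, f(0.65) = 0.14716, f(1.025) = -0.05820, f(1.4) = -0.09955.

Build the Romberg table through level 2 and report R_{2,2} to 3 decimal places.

R_{0,0} (trapezoid, 1 panel, h=1.5000): 0.78263
R_{1,0} (trapezoid, 2 panels, h=0.7500): 0.50169
R_{2,0} (trapezoid, 4 panels, h=0.3750): 0.44747
R_{1,1} = 0.50169 + (0.50169 − 0.78263)/3 = 0.40804
R_{2,1} = 0.44747 + (0.44747 − 0.50169)/3 = 0.42940
R_{2,2} = 0.42940 + (0.42940 − 0.40804)/15 = 0.43082

0.431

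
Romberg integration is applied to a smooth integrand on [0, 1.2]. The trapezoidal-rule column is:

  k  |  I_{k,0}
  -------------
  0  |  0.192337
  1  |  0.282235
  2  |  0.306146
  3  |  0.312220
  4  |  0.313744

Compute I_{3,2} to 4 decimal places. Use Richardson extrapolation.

0.3143

Richardson extrapolation on the trapezoidal column (denominator 4−1=3):
I_{2,1} = 0.306146 + (0.306146 − 0.282235)/3 = 0.314116
I_{3,1} = (4·0.312220 − 0.306146) / 3 = 0.314245
I_{3,2} = (16·0.314245 − 0.314116) / 15 = 0.314254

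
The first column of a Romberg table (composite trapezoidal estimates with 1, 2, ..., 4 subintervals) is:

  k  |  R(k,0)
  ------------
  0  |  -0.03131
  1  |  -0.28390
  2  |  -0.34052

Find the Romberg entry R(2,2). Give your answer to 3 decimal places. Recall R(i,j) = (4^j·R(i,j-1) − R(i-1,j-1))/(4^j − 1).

-0.359

Richardson extrapolation on the trapezoidal column (denominator 4−1=3):
R(1,1) = (4·(-0.28390) − (-0.03131)) / 3 = -0.36810
R(2,1) = (4·(-0.34052) − (-0.28390)) / 3 = -0.35939
R(2,2) = (16·(-0.35939) − (-0.36810)) / 15 = -0.35881
(Column j=1 coincides with Simpson's rule on the same nodes.)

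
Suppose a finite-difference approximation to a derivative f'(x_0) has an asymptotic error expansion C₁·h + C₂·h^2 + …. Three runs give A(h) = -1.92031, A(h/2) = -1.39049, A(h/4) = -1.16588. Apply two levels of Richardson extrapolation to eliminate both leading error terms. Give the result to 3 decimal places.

-0.968

First eliminate the h term (factor 2^1 = 2):
  B₁ = (2·(-1.39049) − (-1.92031))/1 = -0.86067
  B₂ = (2·(-1.16588) − (-1.39049))/1 = -0.94127
Then eliminate the h^2 term (factor 2^2 = 4):
  (4·(-0.94127) − (-0.86067))/3 = -0.96814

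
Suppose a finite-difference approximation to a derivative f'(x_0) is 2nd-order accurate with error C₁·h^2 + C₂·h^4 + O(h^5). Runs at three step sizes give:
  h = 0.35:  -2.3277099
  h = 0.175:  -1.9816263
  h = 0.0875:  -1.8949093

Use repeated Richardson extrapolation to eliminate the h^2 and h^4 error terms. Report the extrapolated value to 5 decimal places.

First eliminate the h^2 term (factor 2^2 = 4):
  B₁ = (4·(-1.9816263) − (-2.3277099))/3 = -1.8662651
  B₂ = (4·(-1.8949093) − (-1.9816263))/3 = -1.8660036
Then eliminate the h^4 term (factor 2^4 = 16):
  (16·(-1.8660036) − (-1.8662651))/15 = -1.8659862

-1.86599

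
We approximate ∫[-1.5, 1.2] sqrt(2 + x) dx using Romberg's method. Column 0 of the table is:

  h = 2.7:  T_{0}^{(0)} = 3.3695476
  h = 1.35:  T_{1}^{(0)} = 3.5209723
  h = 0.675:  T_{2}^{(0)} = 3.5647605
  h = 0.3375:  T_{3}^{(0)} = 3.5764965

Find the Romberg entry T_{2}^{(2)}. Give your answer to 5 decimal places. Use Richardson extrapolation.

3.57988

T_{1}^{(1)} = 3.5209723 + (3.5209723 − 3.3695476)/3 = 3.5714472
T_{2}^{(1)} = 3.5647605 + (3.5647605 − 3.5209723)/3 = 3.5793566
T_{2}^{(2)} = 3.5793566 + (3.5793566 − 3.5714472)/15 = 3.5798839
(Column j=1 coincides with Simpson's rule on the same nodes.)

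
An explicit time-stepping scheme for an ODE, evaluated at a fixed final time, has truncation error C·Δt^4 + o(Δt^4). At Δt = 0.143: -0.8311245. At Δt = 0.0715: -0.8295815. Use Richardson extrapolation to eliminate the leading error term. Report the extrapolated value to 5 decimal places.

The leading error scales as Δt^4; refining by a factor of 2 reduces it by 2^4 = 16.
Extrapolated value = (16·A(Δt/2) − A(Δt)) / (16 − 1)
= (16·(-0.8295815) − (-0.8311245)) / 15
= -12.4421795 / 15 = -0.8294786

-0.82948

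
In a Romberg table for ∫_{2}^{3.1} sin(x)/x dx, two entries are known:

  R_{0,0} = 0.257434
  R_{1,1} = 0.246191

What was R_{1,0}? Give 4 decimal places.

0.2490

From R_{1,1} = (4·R_{1,0} − R_{0,0})/3, solve for R_{1,0}:
4·R_{1,0} = 3·0.246191 + 0.257434 = 0.996007
R_{1,0} = 0.249002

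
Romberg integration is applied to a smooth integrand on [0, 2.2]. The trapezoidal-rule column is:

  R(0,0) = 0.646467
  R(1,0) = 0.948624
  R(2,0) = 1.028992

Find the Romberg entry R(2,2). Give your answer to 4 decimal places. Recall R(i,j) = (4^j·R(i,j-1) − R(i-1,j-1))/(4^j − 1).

R(1,1) = (4·0.948624 − 0.646467) / 3 = 1.049343
R(2,1) = (4·1.028992 − 0.948624) / 3 = 1.055781
R(2,2) = 1.055781 + (1.055781 − 1.049343)/15 = 1.056210

1.0562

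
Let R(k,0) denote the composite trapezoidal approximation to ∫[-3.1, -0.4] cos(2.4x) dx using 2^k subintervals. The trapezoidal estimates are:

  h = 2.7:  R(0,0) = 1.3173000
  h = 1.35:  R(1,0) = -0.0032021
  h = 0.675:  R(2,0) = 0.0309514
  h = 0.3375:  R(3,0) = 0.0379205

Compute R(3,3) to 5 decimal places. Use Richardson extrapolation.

0.03955

Richardson extrapolation on the trapezoidal column (denominator 4−1=3):
R(1,1) = (4·(-0.0032021) − 1.3173000) / 3 = -0.4433695
R(2,1) = (4·0.0309514 − (-0.0032021)) / 3 = 0.0423359
R(3,1) = (4·0.0379205 − 0.0309514) / 3 = 0.0402435
R(2,2) = (16·0.0423359 − (-0.4433695)) / 15 = 0.0747163
R(3,2) = 0.0402435 + (0.0402435 − 0.0423359)/15 = 0.0401040
R(3,3) = 0.0401040 + (0.0401040 − 0.0747163)/63 = 0.0395546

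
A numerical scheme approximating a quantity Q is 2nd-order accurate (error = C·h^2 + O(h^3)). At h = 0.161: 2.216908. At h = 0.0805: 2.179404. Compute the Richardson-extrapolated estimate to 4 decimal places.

2.1669

The leading error scales as h^2; refining by a factor of 2 reduces it by 2^2 = 4.
Extrapolated value = (4·A(h/2) − A(h)) / (4 − 1)
= (4·2.179404 − 2.216908) / 3
= 6.500708 / 3 = 2.166903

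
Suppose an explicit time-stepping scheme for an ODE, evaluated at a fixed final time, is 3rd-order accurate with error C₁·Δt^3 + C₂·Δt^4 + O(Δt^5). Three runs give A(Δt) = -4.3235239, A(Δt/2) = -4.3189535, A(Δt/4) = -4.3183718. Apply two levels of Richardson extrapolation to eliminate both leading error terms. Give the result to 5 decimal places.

-4.31829

First eliminate the Δt^3 term (factor 2^3 = 8):
  B₁ = (8·(-4.3189535) − (-4.3235239))/7 = -4.3183006
  B₂ = (8·(-4.3183718) − (-4.3189535))/7 = -4.3182887
Then eliminate the Δt^4 term (factor 2^4 = 16):
  (16·(-4.3182887) − (-4.3183006))/15 = -4.3182879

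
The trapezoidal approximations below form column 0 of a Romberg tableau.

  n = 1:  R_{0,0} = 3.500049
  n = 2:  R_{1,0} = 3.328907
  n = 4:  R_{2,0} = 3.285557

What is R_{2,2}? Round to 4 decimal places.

3.2711

Richardson extrapolation on the trapezoidal column (denominator 4−1=3):
R_{1,1} = (4·3.328907 − 3.500049) / 3 = 3.271860
R_{2,1} = 3.285557 + (3.285557 − 3.328907)/3 = 3.271107
R_{2,2} = 3.271107 + (3.271107 − 3.271860)/15 = 3.271057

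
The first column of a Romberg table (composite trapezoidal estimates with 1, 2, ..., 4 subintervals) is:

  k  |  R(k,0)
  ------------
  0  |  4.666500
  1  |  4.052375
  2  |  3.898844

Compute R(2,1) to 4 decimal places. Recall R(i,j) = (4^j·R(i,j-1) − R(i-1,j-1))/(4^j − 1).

Richardson extrapolation on the trapezoidal column (denominator 4−1=3):
R(2,1) = 3.898844 + (3.898844 − 4.052375)/3 = 3.847667

3.8477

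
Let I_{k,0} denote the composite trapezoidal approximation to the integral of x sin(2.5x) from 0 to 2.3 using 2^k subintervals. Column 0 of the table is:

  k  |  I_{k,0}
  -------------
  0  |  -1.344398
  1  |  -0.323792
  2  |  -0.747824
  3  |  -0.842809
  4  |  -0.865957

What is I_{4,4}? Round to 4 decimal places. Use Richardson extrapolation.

-0.8736

I_{1,1} = -0.323792 + (-0.323792 − (-1.344398))/3 = 0.016410
I_{2,1} = (4·(-0.747824) − (-0.323792)) / 3 = -0.889168
I_{3,1} = (4·(-0.842809) − (-0.747824)) / 3 = -0.874471
I_{4,1} = -0.865957 + (-0.865957 − (-0.842809))/3 = -0.873673
I_{2,2} = -0.889168 + (-0.889168 − 0.016410)/15 = -0.949540
I_{3,2} = (16·(-0.874471) − (-0.889168)) / 15 = -0.873491
I_{4,2} = -0.873673 + (-0.873673 − (-0.874471))/15 = -0.873620
I_{3,3} = (64·(-0.873491) − (-0.949540)) / 63 = -0.872284
I_{4,3} = (64·(-0.873620) − (-0.873491)) / 63 = -0.873622
I_{4,4} = -0.873622 + (-0.873622 − (-0.872284))/255 = -0.873627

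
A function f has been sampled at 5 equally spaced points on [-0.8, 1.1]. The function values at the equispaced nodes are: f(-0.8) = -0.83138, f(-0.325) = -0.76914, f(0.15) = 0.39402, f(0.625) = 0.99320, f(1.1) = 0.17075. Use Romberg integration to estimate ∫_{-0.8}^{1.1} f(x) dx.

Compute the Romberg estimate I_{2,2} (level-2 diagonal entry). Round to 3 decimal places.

I_{0,0} (trapezoid, 1 panel, h=1.9000): -0.62760
I_{1,0} (trapezoid, 2 panels, h=0.9500): 0.06052
I_{2,0} (trapezoid, 4 panels, h=0.4750): 0.13669
I_{1,1} = 0.06052 + (0.06052 − (-0.62760))/3 = 0.28989
I_{2,1} = 0.13669 + (0.13669 − 0.06052)/3 = 0.16208
I_{2,2} = 0.16208 + (0.16208 − 0.28989)/15 = 0.15356

0.154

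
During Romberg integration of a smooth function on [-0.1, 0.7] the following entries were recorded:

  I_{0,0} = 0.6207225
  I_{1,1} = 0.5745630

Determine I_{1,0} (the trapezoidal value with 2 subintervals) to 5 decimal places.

0.58610

From I_{1,1} = (4·I_{1,0} − I_{0,0})/3, solve for I_{1,0}:
4·I_{1,0} = 3·0.5745630 + 0.6207225 = 2.3444115
I_{1,0} = 0.5861029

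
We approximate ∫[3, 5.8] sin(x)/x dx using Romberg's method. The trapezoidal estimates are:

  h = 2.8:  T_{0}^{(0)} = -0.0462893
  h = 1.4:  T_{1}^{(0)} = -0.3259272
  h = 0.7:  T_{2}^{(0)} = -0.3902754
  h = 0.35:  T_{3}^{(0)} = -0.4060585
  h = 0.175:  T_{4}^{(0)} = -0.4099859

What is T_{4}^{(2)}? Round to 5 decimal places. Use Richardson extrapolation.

-0.41129

T_{3}^{(1)} = (4·(-0.4060585) − (-0.3902754)) / 3 = -0.4113195
T_{4}^{(1)} = -0.4099859 + (-0.4099859 − (-0.4060585))/3 = -0.4112950
T_{4}^{(2)} = -0.4112950 + (-0.4112950 − (-0.4113195))/15 = -0.4112934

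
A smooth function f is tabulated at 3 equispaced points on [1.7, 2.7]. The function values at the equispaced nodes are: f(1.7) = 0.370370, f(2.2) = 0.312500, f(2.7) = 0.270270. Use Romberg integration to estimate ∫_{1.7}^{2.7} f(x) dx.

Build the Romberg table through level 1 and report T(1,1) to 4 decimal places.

0.3151

T(0,0) (trapezoid, 1 panel, h=1.0000): 0.320320
T(1,0) (trapezoid, 2 panels, h=0.5000): 0.316410
T(1,1) = 0.316410 + (0.316410 − 0.320320)/3 = 0.315107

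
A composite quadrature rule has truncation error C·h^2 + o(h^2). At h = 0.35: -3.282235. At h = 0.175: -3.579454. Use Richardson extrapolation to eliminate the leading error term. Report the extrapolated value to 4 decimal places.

The leading error scales as h^2; refining by a factor of 2 reduces it by 2^2 = 4.
Extrapolated value = (4·A(h/2) − A(h)) / (4 − 1)
= (4·(-3.579454) − (-3.282235)) / 3
= -11.035581 / 3 = -3.678527

-3.6785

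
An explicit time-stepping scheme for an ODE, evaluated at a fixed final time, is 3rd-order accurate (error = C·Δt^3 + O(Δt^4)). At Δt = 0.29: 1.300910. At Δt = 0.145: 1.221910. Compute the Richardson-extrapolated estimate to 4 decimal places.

The leading error scales as Δt^3; refining by a factor of 2 reduces it by 2^3 = 8.
Extrapolated value = (8·A(Δt/2) − A(Δt)) / (8 − 1)
= (8·1.221910 − 1.300910) / 7
= 8.474370 / 7 = 1.210624

1.2106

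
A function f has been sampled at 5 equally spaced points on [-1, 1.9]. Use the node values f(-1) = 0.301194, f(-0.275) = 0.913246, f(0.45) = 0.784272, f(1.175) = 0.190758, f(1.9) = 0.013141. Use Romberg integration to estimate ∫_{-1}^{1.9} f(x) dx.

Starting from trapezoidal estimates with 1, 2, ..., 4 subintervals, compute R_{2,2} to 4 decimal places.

1.5125

R_{0,0} (trapezoid, 1 panel, h=2.9000): 0.455786
R_{1,0} (trapezoid, 2 panels, h=1.4500): 1.365087
R_{2,0} (trapezoid, 4 panels, h=0.7250): 1.482947
R_{1,1} = 1.365087 + (1.365087 − 0.455786)/3 = 1.668187
R_{2,1} = 1.482947 + (1.482947 − 1.365087)/3 = 1.522234
R_{2,2} = 1.522234 + (1.522234 − 1.668187)/15 = 1.512504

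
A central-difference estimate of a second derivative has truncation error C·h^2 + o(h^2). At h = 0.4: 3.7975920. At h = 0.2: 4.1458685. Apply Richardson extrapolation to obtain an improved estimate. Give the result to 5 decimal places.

4.26196

The leading error scales as h^2; refining by a factor of 2 reduces it by 2^2 = 4.
Extrapolated value = (4·A(h/2) − A(h)) / (4 − 1)
= (4·4.1458685 − 3.7975920) / 3
= 12.7858820 / 3 = 4.2619607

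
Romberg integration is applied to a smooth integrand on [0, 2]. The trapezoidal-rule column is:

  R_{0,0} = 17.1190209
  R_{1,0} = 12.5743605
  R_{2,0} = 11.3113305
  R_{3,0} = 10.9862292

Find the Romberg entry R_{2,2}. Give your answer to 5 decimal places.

Richardson extrapolation on the trapezoidal column (denominator 4−1=3):
R_{1,1} = 12.5743605 + (12.5743605 − 17.1190209)/3 = 11.0594737
R_{2,1} = (4·11.3113305 − 12.5743605) / 3 = 10.8903205
R_{2,2} = 10.8903205 + (10.8903205 − 11.0594737)/15 = 10.8790436

10.87904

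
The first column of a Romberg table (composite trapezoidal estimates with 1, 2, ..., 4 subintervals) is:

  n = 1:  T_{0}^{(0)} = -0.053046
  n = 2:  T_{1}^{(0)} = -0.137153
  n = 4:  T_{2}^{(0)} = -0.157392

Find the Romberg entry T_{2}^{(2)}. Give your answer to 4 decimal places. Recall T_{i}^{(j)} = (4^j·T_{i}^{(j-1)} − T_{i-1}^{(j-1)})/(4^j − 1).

T_{1}^{(1)} = -0.137153 + (-0.137153 − (-0.053046))/3 = -0.165189
T_{2}^{(1)} = -0.157392 + (-0.157392 − (-0.137153))/3 = -0.164138
T_{2}^{(2)} = (16·(-0.164138) − (-0.165189)) / 15 = -0.164068

-0.1641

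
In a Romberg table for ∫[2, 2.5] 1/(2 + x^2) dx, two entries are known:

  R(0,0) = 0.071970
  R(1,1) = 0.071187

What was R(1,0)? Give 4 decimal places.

0.0714

From R(1,1) = (4·R(1,0) − R(0,0))/3, solve for R(1,0):
4·R(1,0) = 3·0.071187 + 0.071970 = 0.285531
R(1,0) = 0.071383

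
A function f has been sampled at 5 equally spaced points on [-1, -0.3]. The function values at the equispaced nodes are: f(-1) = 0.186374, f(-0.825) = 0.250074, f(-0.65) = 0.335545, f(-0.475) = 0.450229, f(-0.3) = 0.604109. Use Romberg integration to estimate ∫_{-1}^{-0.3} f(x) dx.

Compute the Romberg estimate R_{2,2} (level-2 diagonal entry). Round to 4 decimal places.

0.2487

R_{0,0} (trapezoid, 1 panel, h=0.7000): 0.276669
R_{1,0} (trapezoid, 2 panels, h=0.3500): 0.255775
R_{2,0} (trapezoid, 4 panels, h=0.1750): 0.250441
R_{1,1} = 0.255775 + (0.255775 − 0.276669)/3 = 0.248810
R_{2,1} = 0.250441 + (0.250441 − 0.255775)/3 = 0.248663
R_{2,2} = 0.248663 + (0.248663 − 0.248810)/15 = 0.248653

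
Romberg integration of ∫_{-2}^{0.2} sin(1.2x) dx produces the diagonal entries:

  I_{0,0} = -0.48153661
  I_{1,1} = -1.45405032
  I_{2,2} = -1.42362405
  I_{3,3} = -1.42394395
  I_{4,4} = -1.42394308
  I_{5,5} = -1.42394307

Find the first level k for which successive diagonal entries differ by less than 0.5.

|I_{1,1} − I_{0,0}| = 0.97251371 ≥ 0.5
|I_{2,2} − I_{1,1}| = 0.03042627 < 0.5

k = 2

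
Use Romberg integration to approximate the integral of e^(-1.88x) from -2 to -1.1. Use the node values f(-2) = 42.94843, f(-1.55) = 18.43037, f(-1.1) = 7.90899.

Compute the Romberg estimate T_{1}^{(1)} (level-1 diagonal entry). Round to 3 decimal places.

T_{0}^{(0)} (trapezoid, 1 panel, h=0.9000): 22.88584
T_{1}^{(0)} (trapezoid, 2 panels, h=0.4500): 19.73659
T_{1}^{(1)} = 19.73659 + (19.73659 − 22.88584)/3 = 18.68684

18.687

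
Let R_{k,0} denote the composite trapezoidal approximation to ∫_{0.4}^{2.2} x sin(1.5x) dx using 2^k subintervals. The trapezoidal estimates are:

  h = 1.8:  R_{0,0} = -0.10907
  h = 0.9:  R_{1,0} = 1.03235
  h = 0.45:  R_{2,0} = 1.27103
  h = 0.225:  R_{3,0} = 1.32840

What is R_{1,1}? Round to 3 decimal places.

R_{1,1} = (4·1.03235 − (-0.10907)) / 3 = 1.41282

1.413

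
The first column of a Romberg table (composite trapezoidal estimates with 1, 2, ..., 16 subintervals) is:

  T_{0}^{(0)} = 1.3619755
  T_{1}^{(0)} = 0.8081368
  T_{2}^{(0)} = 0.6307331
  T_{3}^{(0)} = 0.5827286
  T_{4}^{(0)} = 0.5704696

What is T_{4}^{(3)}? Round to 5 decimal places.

T_{2}^{(1)} = 0.6307331 + (0.6307331 − 0.8081368)/3 = 0.5715985
T_{3}^{(1)} = (4·0.5827286 − 0.6307331) / 3 = 0.5667271
T_{4}^{(1)} = (4·0.5704696 − 0.5827286) / 3 = 0.5663833
T_{3}^{(2)} = 0.5667271 + (0.5667271 − 0.5715985)/15 = 0.5664023
T_{4}^{(2)} = (16·0.5663833 − 0.5667271) / 15 = 0.5663604
T_{4}^{(3)} = 0.5663604 + (0.5663604 − 0.5664023)/63 = 0.5663597

0.56636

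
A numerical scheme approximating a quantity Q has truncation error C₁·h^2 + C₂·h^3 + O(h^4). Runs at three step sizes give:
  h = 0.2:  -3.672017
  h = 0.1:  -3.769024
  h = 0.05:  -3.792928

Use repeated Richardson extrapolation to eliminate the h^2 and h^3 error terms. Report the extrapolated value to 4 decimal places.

First eliminate the h^2 term (factor 2^2 = 4):
  B₁ = (4·(-3.769024) − (-3.672017))/3 = -3.801360
  B₂ = (4·(-3.792928) − (-3.769024))/3 = -3.800896
Then eliminate the h^3 term (factor 2^3 = 8):
  (8·(-3.800896) − (-3.801360))/7 = -3.800830

-3.8008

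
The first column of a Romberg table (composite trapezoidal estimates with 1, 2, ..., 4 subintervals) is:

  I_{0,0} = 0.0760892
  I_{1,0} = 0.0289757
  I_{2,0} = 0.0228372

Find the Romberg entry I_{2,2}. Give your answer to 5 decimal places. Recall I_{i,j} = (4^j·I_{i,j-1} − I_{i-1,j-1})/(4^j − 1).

0.02129

Richardson extrapolation on the trapezoidal column (denominator 4−1=3):
I_{1,1} = 0.0289757 + (0.0289757 − 0.0760892)/3 = 0.0132712
I_{2,1} = (4·0.0228372 − 0.0289757) / 3 = 0.0207910
I_{2,2} = 0.0207910 + (0.0207910 − 0.0132712)/15 = 0.0212923
(Column j=1 coincides with Simpson's rule on the same nodes.)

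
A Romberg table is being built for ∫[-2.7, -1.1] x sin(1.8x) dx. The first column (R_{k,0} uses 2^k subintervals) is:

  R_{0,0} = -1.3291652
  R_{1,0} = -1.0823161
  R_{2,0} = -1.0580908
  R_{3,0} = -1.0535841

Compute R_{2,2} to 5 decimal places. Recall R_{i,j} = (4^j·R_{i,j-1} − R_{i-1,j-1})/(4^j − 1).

Richardson extrapolation on the trapezoidal column (denominator 4−1=3):
R_{1,1} = -1.0823161 + (-1.0823161 − (-1.3291652))/3 = -1.0000331
R_{2,1} = -1.0580908 + (-1.0580908 − (-1.0823161))/3 = -1.0500157
R_{2,2} = -1.0500157 + (-1.0500157 − (-1.0000331))/15 = -1.0533479

-1.05335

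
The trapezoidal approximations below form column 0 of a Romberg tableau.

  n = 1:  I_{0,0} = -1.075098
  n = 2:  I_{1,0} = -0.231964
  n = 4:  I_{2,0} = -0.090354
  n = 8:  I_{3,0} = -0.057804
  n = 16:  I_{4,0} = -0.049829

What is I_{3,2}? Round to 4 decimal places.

-0.0472

Richardson extrapolation on the trapezoidal column (denominator 4−1=3):
I_{2,1} = (4·(-0.090354) − (-0.231964)) / 3 = -0.043151
I_{3,1} = -0.057804 + (-0.057804 − (-0.090354))/3 = -0.046954
I_{3,2} = -0.046954 + (-0.046954 − (-0.043151))/15 = -0.047208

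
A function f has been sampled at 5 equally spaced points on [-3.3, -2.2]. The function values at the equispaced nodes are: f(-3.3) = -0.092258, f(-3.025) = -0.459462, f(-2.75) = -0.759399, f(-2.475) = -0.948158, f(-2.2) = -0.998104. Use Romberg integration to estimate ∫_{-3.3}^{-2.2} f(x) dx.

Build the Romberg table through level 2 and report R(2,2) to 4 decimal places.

-0.7552

R(0,0) (trapezoid, 1 panel, h=1.1000): -0.599699
R(1,0) (trapezoid, 2 panels, h=0.5500): -0.717519
R(2,0) (trapezoid, 4 panels, h=0.2750): -0.745855
R(1,1) = -0.717519 + (-0.717519 − (-0.599699))/3 = -0.756792
R(2,1) = -0.745855 + (-0.745855 − (-0.717519))/3 = -0.755300
R(2,2) = -0.755300 + (-0.755300 − (-0.756792))/15 = -0.755201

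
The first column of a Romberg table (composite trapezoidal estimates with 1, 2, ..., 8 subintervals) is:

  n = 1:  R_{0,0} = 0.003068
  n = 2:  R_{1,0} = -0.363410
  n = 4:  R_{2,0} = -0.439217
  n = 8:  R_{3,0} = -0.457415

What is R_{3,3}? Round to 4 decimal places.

Richardson extrapolation on the trapezoidal column (denominator 4−1=3):
R_{1,1} = (4·(-0.363410) − 0.003068) / 3 = -0.485569
R_{2,1} = (4·(-0.439217) − (-0.363410)) / 3 = -0.464486
R_{3,1} = -0.457415 + (-0.457415 − (-0.439217))/3 = -0.463481
R_{2,2} = -0.464486 + (-0.464486 − (-0.485569))/15 = -0.463080
R_{3,2} = -0.463481 + (-0.463481 − (-0.464486))/15 = -0.463414
R_{3,3} = (64·(-0.463414) − (-0.463080)) / 63 = -0.463419

-0.4634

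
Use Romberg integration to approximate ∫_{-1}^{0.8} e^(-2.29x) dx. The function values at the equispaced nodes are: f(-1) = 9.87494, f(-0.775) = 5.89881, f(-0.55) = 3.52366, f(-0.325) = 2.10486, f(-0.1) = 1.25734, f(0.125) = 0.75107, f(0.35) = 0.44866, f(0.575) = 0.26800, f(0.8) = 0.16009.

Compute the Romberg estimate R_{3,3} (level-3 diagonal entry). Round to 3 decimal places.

R_{0,0} (trapezoid, 1 panel, h=1.8000): 9.03153
R_{1,0} (trapezoid, 2 panels, h=0.9000): 5.64737
R_{2,0} (trapezoid, 4 panels, h=0.4500): 4.61123
R_{3,0} (trapezoid, 8 panels, h=0.2250): 4.33573
R_{1,1} = 5.64737 + (5.64737 − 9.03153)/3 = 4.51932
R_{2,1} = 4.61123 + (4.61123 − 5.64737)/3 = 4.26585
R_{3,1} = 4.33573 + (4.33573 − 4.61123)/3 = 4.24390
R_{2,2} = 4.26585 + (4.26585 − 4.51932)/15 = 4.24895
R_{3,2} = 4.24390 + (4.24390 − 4.26585)/15 = 4.24244
R_{3,3} = 4.24244 + (4.24244 − 4.24895)/63 = 4.24234

4.242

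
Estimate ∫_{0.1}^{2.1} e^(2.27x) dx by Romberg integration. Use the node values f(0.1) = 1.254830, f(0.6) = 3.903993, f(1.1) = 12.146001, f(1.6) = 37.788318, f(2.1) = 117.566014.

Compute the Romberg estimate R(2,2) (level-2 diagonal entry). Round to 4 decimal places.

R(0,0) (trapezoid, 1 panel, h=2.0000): 118.820844
R(1,0) (trapezoid, 2 panels, h=1.0000): 71.556423
R(2,0) (trapezoid, 4 panels, h=0.5000): 56.624367
R(1,1) = 71.556423 + (71.556423 − 118.820844)/3 = 55.801616
R(2,1) = 56.624367 + (56.624367 − 71.556423)/3 = 51.647015
R(2,2) = 51.647015 + (51.647015 − 55.801616)/15 = 51.370042

51.3700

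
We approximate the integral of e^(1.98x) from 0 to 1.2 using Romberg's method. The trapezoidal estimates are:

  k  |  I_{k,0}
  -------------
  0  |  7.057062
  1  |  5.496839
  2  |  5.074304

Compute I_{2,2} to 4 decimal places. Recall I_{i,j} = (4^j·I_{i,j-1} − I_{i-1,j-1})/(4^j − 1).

Richardson extrapolation on the trapezoidal column (denominator 4−1=3):
I_{1,1} = 5.496839 + (5.496839 − 7.057062)/3 = 4.976765
I_{2,1} = (4·5.074304 − 5.496839) / 3 = 4.933459
I_{2,2} = (16·4.933459 − 4.976765) / 15 = 4.930572

4.9306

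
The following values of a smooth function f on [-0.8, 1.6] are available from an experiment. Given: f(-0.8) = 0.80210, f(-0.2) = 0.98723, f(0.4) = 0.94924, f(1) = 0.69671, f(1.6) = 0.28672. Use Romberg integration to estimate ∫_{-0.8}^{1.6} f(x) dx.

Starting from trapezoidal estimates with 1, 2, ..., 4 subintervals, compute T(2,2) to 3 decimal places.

1.944

T(0,0) (trapezoid, 1 panel, h=2.4000): 1.30658
T(1,0) (trapezoid, 2 panels, h=1.2000): 1.79238
T(2,0) (trapezoid, 4 panels, h=0.6000): 1.90655
T(1,1) = 1.79238 + (1.79238 − 1.30658)/3 = 1.95431
T(2,1) = 1.90655 + (1.90655 − 1.79238)/3 = 1.94461
T(2,2) = 1.94461 + (1.94461 − 1.95431)/15 = 1.94396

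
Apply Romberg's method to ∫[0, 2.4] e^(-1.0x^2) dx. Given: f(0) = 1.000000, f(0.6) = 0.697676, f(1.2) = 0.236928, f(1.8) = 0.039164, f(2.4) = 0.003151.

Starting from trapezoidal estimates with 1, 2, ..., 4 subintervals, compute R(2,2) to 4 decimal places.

0.8918

R(0,0) (trapezoid, 1 panel, h=2.4000): 1.203781
R(1,0) (trapezoid, 2 panels, h=1.2000): 0.886204
R(2,0) (trapezoid, 4 panels, h=0.6000): 0.885206
R(1,1) = 0.886204 + (0.886204 − 1.203781)/3 = 0.780345
R(2,1) = 0.885206 + (0.885206 − 0.886204)/3 = 0.884873
R(2,2) = 0.884873 + (0.884873 − 0.780345)/15 = 0.891842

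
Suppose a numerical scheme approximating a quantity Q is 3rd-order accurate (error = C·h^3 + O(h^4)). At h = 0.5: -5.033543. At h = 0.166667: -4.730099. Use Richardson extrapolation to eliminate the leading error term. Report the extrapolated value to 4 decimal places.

The leading error scales as h^3; refining by a factor of 3 reduces it by 3^3 = 27.
Extrapolated value = (27·A(h/3) − A(h)) / (27 − 1)
= (27·(-4.730099) − (-5.033543)) / 26
= -122.679130 / 26 = -4.718428

-4.7184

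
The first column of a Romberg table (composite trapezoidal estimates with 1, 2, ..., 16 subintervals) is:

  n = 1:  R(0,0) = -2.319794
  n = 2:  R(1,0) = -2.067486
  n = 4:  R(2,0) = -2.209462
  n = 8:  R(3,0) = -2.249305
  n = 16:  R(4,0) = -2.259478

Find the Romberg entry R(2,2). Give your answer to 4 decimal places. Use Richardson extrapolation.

Richardson extrapolation on the trapezoidal column (denominator 4−1=3):
R(1,1) = -2.067486 + (-2.067486 − (-2.319794))/3 = -1.983383
R(2,1) = (4·(-2.209462) − (-2.067486)) / 3 = -2.256787
R(2,2) = -2.256787 + (-2.256787 − (-1.983383))/15 = -2.275014

-2.2750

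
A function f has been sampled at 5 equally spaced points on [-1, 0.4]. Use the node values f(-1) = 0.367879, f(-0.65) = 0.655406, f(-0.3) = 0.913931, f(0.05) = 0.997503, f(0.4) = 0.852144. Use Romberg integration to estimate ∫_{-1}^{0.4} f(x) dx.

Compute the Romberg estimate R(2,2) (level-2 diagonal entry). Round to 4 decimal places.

R(0,0) (trapezoid, 1 panel, h=1.4000): 0.854016
R(1,0) (trapezoid, 2 panels, h=0.7000): 1.066760
R(2,0) (trapezoid, 4 panels, h=0.3500): 1.111898
R(1,1) = 1.066760 + (1.066760 − 0.854016)/3 = 1.137675
R(2,1) = 1.111898 + (1.111898 − 1.066760)/3 = 1.126944
R(2,2) = 1.126944 + (1.126944 − 1.137675)/15 = 1.126229

1.1262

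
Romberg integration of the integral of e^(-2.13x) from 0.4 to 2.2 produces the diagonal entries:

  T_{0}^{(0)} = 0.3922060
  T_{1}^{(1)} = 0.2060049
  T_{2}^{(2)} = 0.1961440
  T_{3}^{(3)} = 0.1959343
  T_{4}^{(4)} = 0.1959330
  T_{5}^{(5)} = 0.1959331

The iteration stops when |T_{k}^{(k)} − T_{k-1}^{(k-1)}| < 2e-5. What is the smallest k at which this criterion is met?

k = 4

|T_{1}^{(1)} − T_{0}^{(0)}| = 0.1862011 ≥ 2e-5
|T_{2}^{(2)} − T_{1}^{(1)}| = 0.0098609 ≥ 2e-5
|T_{3}^{(3)} − T_{2}^{(2)}| = 0.0002097 ≥ 2e-5
|T_{4}^{(4)} − T_{3}^{(3)}| = 0.0000013 < 2e-5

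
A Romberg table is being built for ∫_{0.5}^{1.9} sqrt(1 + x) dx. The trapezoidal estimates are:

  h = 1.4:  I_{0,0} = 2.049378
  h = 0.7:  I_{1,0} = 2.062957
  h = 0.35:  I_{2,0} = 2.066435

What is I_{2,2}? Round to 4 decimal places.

2.0676

Richardson extrapolation on the trapezoidal column (denominator 4−1=3):
I_{1,1} = (4·2.062957 − 2.049378) / 3 = 2.067483
I_{2,1} = 2.066435 + (2.066435 − 2.062957)/3 = 2.067594
I_{2,2} = (16·2.067594 − 2.067483) / 15 = 2.067601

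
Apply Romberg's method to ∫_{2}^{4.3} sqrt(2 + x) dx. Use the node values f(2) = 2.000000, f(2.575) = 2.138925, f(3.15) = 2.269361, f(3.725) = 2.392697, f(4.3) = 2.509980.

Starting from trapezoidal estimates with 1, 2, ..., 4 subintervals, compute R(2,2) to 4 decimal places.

R(0,0) (trapezoid, 1 panel, h=2.3000): 5.186477
R(1,0) (trapezoid, 2 panels, h=1.1500): 5.203004
R(2,0) (trapezoid, 4 panels, h=0.5750): 5.207184
R(1,1) = 5.203004 + (5.203004 − 5.186477)/3 = 5.208513
R(2,1) = 5.207184 + (5.207184 − 5.203004)/3 = 5.208577
R(2,2) = 5.208577 + (5.208577 − 5.208513)/15 = 5.208581

5.2086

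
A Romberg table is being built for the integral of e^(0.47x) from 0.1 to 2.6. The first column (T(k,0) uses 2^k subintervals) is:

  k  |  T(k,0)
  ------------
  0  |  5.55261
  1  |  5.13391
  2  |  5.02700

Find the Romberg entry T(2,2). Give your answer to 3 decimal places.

4.991

T(1,1) = (4·5.13391 − 5.55261) / 3 = 4.99434
T(2,1) = 5.02700 + (5.02700 − 5.13391)/3 = 4.99136
T(2,2) = (16·4.99136 − 4.99434) / 15 = 4.99116
(Column j=1 coincides with Simpson's rule on the same nodes.)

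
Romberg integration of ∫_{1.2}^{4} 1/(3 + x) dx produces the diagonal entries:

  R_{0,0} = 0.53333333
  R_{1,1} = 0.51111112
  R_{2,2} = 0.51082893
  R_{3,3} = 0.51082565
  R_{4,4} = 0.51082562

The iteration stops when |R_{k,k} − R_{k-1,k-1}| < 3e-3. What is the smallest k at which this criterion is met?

k = 2

|R_{1,1} − R_{0,0}| = 0.02222221 ≥ 3e-3
|R_{2,2} − R_{1,1}| = 0.00028219 < 3e-3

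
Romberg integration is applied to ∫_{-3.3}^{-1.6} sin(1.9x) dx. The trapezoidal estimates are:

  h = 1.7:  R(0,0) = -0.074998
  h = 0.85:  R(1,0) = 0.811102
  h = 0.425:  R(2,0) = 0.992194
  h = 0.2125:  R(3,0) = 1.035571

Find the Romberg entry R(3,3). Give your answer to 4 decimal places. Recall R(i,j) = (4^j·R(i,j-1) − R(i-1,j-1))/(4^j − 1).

1.0499

Richardson extrapolation on the trapezoidal column (denominator 4−1=3):
R(1,1) = 0.811102 + (0.811102 − (-0.074998))/3 = 1.106469
R(2,1) = (4·0.992194 − 0.811102) / 3 = 1.052558
R(3,1) = 1.035571 + (1.035571 − 0.992194)/3 = 1.050030
R(2,2) = (16·1.052558 − 1.106469) / 15 = 1.048964
R(3,2) = 1.050030 + (1.050030 − 1.052558)/15 = 1.049861
R(3,3) = (64·1.049861 − 1.048964) / 63 = 1.049875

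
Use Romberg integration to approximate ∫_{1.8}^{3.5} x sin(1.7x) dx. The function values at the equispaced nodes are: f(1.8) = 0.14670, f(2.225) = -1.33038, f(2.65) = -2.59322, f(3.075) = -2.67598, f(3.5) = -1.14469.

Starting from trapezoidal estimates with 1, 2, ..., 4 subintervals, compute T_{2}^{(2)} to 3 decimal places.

T_{0}^{(0)} (trapezoid, 1 panel, h=1.7000): -0.84829
T_{1}^{(0)} (trapezoid, 2 panels, h=0.8500): -2.62838
T_{2}^{(0)} (trapezoid, 4 panels, h=0.4250): -3.01689
T_{1}^{(1)} = -2.62838 + (-2.62838 − (-0.84829))/3 = -3.22174
T_{2}^{(1)} = -3.01689 + (-3.01689 − (-2.62838))/3 = -3.14639
T_{2}^{(2)} = -3.14639 + (-3.14639 − (-3.22174))/15 = -3.14137

-3.141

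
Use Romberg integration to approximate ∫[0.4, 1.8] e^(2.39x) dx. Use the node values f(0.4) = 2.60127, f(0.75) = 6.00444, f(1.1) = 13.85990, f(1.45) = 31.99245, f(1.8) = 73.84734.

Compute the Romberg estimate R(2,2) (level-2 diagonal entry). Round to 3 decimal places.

R(0,0) (trapezoid, 1 panel, h=1.4000): 53.51403
R(1,0) (trapezoid, 2 panels, h=0.7000): 36.45894
R(2,0) (trapezoid, 4 panels, h=0.3500): 31.52838
R(1,1) = 36.45894 + (36.45894 − 53.51403)/3 = 30.77391
R(2,1) = 31.52838 + (31.52838 − 36.45894)/3 = 29.88486
R(2,2) = 29.88486 + (29.88486 − 30.77391)/15 = 29.82559

29.826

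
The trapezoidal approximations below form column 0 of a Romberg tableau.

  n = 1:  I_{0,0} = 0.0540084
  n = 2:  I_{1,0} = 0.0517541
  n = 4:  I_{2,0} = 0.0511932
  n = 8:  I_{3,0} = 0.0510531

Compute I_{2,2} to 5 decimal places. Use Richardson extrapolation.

Richardson extrapolation on the trapezoidal column (denominator 4−1=3):
I_{1,1} = (4·0.0517541 − 0.0540084) / 3 = 0.0510027
I_{2,1} = 0.0511932 + (0.0511932 − 0.0517541)/3 = 0.0510062
I_{2,2} = 0.0510062 + (0.0510062 − 0.0510027)/15 = 0.0510064
(Column j=1 coincides with Simpson's rule on the same nodes.)

0.05101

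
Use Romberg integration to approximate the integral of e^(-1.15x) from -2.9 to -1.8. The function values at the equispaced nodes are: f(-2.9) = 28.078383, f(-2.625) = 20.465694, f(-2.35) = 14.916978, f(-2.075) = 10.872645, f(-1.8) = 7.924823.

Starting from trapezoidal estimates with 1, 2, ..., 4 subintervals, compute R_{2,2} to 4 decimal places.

17.5249

R_{0,0} (trapezoid, 1 panel, h=1.1000): 19.801763
R_{1,0} (trapezoid, 2 panels, h=0.5500): 18.105220
R_{2,0} (trapezoid, 4 panels, h=0.2750): 17.670653
R_{1,1} = 18.105220 + (18.105220 − 19.801763)/3 = 17.539706
R_{2,1} = 17.670653 + (17.670653 − 18.105220)/3 = 17.525797
R_{2,2} = 17.525797 + (17.525797 − 17.539706)/15 = 17.524870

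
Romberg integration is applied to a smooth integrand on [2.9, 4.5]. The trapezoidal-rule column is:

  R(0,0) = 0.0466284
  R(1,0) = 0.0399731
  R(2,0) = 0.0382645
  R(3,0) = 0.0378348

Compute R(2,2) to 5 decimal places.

R(1,1) = (4·0.0399731 − 0.0466284) / 3 = 0.0377547
R(2,1) = 0.0382645 + (0.0382645 − 0.0399731)/3 = 0.0376950
R(2,2) = 0.0376950 + (0.0376950 − 0.0377547)/15 = 0.0376910

0.03769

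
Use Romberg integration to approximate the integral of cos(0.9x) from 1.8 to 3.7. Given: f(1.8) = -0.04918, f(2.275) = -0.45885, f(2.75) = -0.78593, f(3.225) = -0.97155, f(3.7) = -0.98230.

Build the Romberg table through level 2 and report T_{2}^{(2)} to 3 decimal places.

-1.318

T_{0}^{(0)} (trapezoid, 1 panel, h=1.9000): -0.97991
T_{1}^{(0)} (trapezoid, 2 panels, h=0.9500): -1.23659
T_{2}^{(0)} (trapezoid, 4 panels, h=0.4750): -1.29773
T_{1}^{(1)} = -1.23659 + (-1.23659 − (-0.97991))/3 = -1.32215
T_{2}^{(1)} = -1.29773 + (-1.29773 − (-1.23659))/3 = -1.31811
T_{2}^{(2)} = -1.31811 + (-1.31811 − (-1.32215))/15 = -1.31784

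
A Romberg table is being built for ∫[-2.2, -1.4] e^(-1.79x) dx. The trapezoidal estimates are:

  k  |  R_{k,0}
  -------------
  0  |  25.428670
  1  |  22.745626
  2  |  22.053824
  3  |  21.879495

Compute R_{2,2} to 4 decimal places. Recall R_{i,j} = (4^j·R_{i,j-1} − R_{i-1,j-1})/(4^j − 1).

21.8214

Richardson extrapolation on the trapezoidal column (denominator 4−1=3):
R_{1,1} = (4·22.745626 − 25.428670) / 3 = 21.851278
R_{2,1} = (4·22.053824 − 22.745626) / 3 = 21.823223
R_{2,2} = (16·21.823223 − 21.851278) / 15 = 21.821353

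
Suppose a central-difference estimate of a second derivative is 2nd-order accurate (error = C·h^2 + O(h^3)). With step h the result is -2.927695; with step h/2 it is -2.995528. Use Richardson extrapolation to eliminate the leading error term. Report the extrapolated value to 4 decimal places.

-3.0181

The leading error scales as h^2; refining by a factor of 2 reduces it by 2^2 = 4.
Extrapolated value = (4·A(h/2) − A(h)) / (4 − 1)
= (4·(-2.995528) − (-2.927695)) / 3
= -9.054417 / 3 = -3.018139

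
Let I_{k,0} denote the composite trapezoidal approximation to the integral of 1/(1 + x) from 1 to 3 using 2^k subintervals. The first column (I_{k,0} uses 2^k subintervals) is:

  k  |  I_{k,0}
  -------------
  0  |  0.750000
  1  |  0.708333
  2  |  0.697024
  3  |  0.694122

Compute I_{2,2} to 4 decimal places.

Richardson extrapolation on the trapezoidal column (denominator 4−1=3):
I_{1,1} = (4·0.708333 − 0.750000) / 3 = 0.694444
I_{2,1} = (4·0.697024 − 0.708333) / 3 = 0.693254
I_{2,2} = (16·0.693254 − 0.694444) / 15 = 0.693175

0.6932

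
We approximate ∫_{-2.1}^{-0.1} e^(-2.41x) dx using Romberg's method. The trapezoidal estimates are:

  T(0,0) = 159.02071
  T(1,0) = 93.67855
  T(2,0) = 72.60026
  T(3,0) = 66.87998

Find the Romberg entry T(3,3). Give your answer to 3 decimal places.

T(1,1) = 93.67855 + (93.67855 − 159.02071)/3 = 71.89783
T(2,1) = 72.60026 + (72.60026 − 93.67855)/3 = 65.57416
T(3,1) = (4·66.87998 − 72.60026) / 3 = 64.97322
T(2,2) = 65.57416 + (65.57416 − 71.89783)/15 = 65.15258
T(3,2) = (16·64.97322 − 65.57416) / 15 = 64.93316
T(3,3) = 64.93316 + (64.93316 − 65.15258)/63 = 64.92968

64.930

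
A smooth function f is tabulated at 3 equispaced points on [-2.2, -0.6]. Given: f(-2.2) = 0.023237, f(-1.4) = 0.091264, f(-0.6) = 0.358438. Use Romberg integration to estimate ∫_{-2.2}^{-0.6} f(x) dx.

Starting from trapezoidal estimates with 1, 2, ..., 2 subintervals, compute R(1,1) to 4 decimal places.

0.1991

R(0,0) (trapezoid, 1 panel, h=1.6000): 0.305340
R(1,0) (trapezoid, 2 panels, h=0.8000): 0.225681
R(1,1) = 0.225681 + (0.225681 − 0.305340)/3 = 0.199128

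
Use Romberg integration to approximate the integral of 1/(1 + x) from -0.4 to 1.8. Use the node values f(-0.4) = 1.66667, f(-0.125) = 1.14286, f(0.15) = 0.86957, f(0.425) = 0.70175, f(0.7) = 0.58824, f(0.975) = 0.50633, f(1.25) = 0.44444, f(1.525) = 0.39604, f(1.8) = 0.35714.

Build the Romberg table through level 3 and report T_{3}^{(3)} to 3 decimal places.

1.541

T_{0}^{(0)} (trapezoid, 1 panel, h=2.2000): 2.22619
T_{1}^{(0)} (trapezoid, 2 panels, h=1.1000): 1.76016
T_{2}^{(0)} (trapezoid, 4 panels, h=0.5500): 1.60279
T_{3}^{(0)} (trapezoid, 8 panels, h=0.2750): 1.55681
T_{1}^{(1)} = 1.76016 + (1.76016 − 2.22619)/3 = 1.60482
T_{2}^{(1)} = 1.60279 + (1.60279 − 1.76016)/3 = 1.55033
T_{3}^{(1)} = 1.55681 + (1.55681 − 1.60279)/3 = 1.54148
T_{2}^{(2)} = 1.55033 + (1.55033 − 1.60482)/15 = 1.54670
T_{3}^{(2)} = 1.54148 + (1.54148 − 1.55033)/15 = 1.54089
T_{3}^{(3)} = 1.54089 + (1.54089 − 1.54670)/63 = 1.54080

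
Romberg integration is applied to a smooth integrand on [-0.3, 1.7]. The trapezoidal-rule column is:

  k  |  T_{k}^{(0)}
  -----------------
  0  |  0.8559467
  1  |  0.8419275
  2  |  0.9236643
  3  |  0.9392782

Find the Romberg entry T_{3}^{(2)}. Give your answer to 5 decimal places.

Richardson extrapolation on the trapezoidal column (denominator 4−1=3):
T_{2}^{(1)} = (4·0.9236643 − 0.8419275) / 3 = 0.9509099
T_{3}^{(1)} = (4·0.9392782 − 0.9236643) / 3 = 0.9444828
T_{3}^{(2)} = (16·0.9444828 − 0.9509099) / 15 = 0.9440543

0.94405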